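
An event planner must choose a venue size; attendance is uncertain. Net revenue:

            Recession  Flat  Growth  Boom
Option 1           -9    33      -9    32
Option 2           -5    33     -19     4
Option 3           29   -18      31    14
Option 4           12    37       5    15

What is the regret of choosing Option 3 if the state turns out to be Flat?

55

Best payoff under Flat is 37.
Regret = 37 − (-18) = 55.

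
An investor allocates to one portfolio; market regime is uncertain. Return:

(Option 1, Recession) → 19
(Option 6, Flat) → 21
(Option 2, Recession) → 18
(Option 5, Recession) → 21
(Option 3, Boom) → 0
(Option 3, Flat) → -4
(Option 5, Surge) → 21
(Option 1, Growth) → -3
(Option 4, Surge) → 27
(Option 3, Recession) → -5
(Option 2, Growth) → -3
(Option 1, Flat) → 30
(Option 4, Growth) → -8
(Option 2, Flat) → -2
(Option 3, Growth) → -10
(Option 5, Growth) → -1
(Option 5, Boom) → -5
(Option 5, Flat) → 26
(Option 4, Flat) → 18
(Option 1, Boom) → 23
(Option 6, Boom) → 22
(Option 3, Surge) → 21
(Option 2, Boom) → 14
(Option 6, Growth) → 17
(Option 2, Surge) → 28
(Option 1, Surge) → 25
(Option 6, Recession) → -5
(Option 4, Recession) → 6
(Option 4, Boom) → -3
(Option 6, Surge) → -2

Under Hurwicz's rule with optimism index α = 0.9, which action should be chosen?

Option 1: 0.9·30 + 0.1·(-3) = 26.7
Option 2: 0.9·28 + 0.1·(-3) = 24.9
Option 3: 0.9·21 + 0.1·(-10) = 17.9
Option 4: 0.9·27 + 0.1·(-8) = 23.5
Option 5: 0.9·26 + 0.1·(-5) = 22.9
Option 6: 0.9·22 + 0.1·(-5) = 19.3
Highest Hurwicz score = 26.7 → Option 1.

Option 1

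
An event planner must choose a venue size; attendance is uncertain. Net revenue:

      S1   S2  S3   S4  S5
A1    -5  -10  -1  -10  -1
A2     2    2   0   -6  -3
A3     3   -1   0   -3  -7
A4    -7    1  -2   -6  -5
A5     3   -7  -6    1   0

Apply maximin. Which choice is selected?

Row minima: A1=-10, A2=-6, A3=-7, A4=-7, A5=-7
Best worst-case = -6 → A2.

A2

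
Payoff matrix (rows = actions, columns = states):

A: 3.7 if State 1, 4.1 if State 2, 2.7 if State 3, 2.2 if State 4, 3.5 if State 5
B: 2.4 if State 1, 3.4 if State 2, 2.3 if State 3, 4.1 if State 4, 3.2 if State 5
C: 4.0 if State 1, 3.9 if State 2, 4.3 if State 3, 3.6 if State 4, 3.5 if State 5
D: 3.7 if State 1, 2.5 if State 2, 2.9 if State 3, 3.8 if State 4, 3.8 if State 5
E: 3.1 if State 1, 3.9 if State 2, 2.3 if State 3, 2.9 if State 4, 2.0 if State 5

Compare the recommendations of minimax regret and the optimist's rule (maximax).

minimax regret → C; maximax → C (agree)

Column bests: State 1=4.0, State 2=4.1, State 3=4.3, State 4=4.1, State 5=3.8.
A regrets: 0.3, 0.0, 1.6, 1.9, 0.3 → max 1.9
B regrets: 1.6, 0.7, 2.0, 0.0, 0.6 → max 2.0
C regrets: 0.0, 0.2, 0.0, 0.5, 0.3 → max 0.5
D regrets: 0.3, 1.6, 1.4, 0.3, 0.0 → max 1.6
E regrets: 0.9, 0.2, 2.0, 1.2, 1.8 → max 2.0
Smallest max regret = 0.5 → C.
Row maxima: A=4.1, B=4.1, C=4.3, D=3.8, E=3.9
Best best-case = 4.3 → C.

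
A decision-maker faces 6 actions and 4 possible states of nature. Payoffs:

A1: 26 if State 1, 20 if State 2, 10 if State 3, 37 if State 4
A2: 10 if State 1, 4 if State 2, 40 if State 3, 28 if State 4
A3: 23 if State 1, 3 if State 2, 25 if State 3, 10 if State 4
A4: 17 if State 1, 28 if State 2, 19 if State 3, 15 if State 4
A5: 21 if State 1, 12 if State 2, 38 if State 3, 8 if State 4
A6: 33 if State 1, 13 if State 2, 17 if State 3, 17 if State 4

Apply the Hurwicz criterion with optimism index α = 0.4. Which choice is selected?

A1: 0.4·37 + 0.6·10 = 20.8
A2: 0.4·40 + 0.6·4 = 18.4
A3: 0.4·25 + 0.6·3 = 11.8
A4: 0.4·28 + 0.6·15 = 20.2
A5: 0.4·38 + 0.6·8 = 20
A6: 0.4·33 + 0.6·13 = 21
Highest Hurwicz score = 21 → A6.

A6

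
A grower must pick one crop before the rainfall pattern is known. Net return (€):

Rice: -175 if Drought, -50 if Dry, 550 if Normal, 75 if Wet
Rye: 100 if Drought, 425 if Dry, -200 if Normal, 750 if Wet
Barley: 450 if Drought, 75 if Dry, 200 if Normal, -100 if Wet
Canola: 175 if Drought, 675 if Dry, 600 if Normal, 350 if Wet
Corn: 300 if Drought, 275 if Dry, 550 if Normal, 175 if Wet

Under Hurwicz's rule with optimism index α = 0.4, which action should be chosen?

Canola

Rice: 0.4·550 + 0.6·(-175) = 115
Rye: 0.4·750 + 0.6·(-200) = 180
Barley: 0.4·450 + 0.6·(-100) = 120
Canola: 0.4·675 + 0.6·175 = 375
Corn: 0.4·550 + 0.6·175 = 325
Highest Hurwicz score = 375 → Canola.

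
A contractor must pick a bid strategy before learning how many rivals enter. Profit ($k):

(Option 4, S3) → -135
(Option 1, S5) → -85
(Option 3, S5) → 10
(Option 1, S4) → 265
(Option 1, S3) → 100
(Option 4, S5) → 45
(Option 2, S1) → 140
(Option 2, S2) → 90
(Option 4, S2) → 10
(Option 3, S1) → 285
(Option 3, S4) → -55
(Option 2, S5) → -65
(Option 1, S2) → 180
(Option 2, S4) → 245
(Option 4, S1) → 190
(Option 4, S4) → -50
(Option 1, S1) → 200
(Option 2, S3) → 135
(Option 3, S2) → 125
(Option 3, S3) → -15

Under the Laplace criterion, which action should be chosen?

Row averages: Option 1=132, Option 2=109, Option 3=70, Option 4=12
Highest average = 132 → Option 1.

Option 1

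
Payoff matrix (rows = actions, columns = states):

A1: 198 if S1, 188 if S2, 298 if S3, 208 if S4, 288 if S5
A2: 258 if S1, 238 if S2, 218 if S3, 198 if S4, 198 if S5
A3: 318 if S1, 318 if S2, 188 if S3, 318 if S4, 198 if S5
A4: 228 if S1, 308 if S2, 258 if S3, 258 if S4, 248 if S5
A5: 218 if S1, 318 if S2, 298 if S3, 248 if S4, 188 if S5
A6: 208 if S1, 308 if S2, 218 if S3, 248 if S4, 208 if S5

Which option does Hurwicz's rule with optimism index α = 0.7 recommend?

A4

A1: 0.7·298 + 0.3·188 = 265
A2: 0.7·258 + 0.3·198 = 240
A3: 0.7·318 + 0.3·188 = 279
A4: 0.7·308 + 0.3·228 = 284
A5: 0.7·318 + 0.3·188 = 279
A6: 0.7·308 + 0.3·208 = 278
Highest Hurwicz score = 284 → A4.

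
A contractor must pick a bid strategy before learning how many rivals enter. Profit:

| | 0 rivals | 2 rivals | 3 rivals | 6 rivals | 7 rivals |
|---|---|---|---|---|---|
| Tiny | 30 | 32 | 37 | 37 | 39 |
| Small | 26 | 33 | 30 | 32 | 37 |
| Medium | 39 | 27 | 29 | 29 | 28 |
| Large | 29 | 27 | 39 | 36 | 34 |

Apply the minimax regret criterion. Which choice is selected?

Tiny

Column bests: 0 rivals=39, 2 rivals=33, 3 rivals=39, 6 rivals=37, 7 rivals=39.
Tiny regrets: 9, 1, 2, 0, 0 → max 9
Small regrets: 13, 0, 9, 5, 2 → max 13
Medium regrets: 0, 6, 10, 8, 11 → max 11
Large regrets: 10, 6, 0, 1, 5 → max 10
Smallest max regret = 9 → Tiny.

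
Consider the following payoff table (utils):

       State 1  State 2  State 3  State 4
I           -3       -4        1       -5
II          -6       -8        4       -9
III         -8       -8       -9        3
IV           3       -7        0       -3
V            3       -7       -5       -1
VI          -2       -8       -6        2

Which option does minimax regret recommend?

Column bests: State 1=3, State 2=-4, State 3=4, State 4=3.
I regrets: 6, 0, 3, 8 → max 8
II regrets: 9, 4, 0, 12 → max 12
III regrets: 11, 4, 13, 0 → max 13
IV regrets: 0, 3, 4, 6 → max 6
V regrets: 0, 3, 9, 4 → max 9
VI regrets: 5, 4, 10, 1 → max 10
Smallest max regret = 6 → IV.

IV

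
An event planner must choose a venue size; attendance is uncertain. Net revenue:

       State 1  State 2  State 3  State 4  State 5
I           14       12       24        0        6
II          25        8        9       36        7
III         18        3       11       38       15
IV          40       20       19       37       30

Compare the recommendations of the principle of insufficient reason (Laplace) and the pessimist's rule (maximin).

laplace → IV; maximin → IV (agree)

Row averages: I=11.2, II=17, III=17, IV=29.2
Highest average = 29.2 → IV.
Row minima: I=0, II=7, III=3, IV=19
Best worst-case = 19 → IV.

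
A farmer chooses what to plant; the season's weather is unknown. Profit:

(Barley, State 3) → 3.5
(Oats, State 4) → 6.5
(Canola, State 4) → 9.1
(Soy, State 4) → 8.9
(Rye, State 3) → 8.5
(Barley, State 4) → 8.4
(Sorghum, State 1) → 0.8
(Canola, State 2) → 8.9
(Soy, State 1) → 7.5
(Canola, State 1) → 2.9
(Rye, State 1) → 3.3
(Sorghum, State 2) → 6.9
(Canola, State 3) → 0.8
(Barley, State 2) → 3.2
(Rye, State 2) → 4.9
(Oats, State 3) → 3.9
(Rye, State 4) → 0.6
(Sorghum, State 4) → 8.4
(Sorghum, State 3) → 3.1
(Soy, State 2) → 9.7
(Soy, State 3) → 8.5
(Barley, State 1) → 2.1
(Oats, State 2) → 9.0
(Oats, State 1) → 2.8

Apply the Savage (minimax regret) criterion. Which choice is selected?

Column bests: State 1=7.5, State 2=9.7, State 3=8.5, State 4=9.1.
Barley regrets: 5.4, 6.5, 5.0, 0.7 → max 6.5
Oats regrets: 4.7, 0.7, 4.6, 2.6 → max 4.7
Sorghum regrets: 6.7, 2.8, 5.4, 0.7 → max 6.7
Rye regrets: 4.2, 4.8, 0.0, 8.5 → max 8.5
Soy regrets: 0.0, 0.0, 0.0, 0.2 → max 0.2
Canola regrets: 4.6, 0.8, 7.7, 0.0 → max 7.7
Smallest max regret = 0.2 → Soy.

Soy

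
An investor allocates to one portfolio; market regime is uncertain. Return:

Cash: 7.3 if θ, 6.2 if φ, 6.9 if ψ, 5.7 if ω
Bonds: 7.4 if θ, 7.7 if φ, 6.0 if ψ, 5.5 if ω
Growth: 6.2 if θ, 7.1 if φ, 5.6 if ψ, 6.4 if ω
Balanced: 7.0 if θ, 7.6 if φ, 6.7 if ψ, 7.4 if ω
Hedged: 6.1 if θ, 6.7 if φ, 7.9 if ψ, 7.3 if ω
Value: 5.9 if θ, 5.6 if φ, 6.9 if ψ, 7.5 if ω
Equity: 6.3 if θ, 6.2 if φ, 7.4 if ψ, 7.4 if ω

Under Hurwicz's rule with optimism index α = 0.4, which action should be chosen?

Cash: 0.4·7.3 + 0.6·5.7 = 6.34
Bonds: 0.4·7.7 + 0.6·5.5 = 6.38
Growth: 0.4·7.1 + 0.6·5.6 = 6.2
Balanced: 0.4·7.6 + 0.6·6.7 = 7.06
Hedged: 0.4·7.9 + 0.6·6.1 = 6.82
Value: 0.4·7.5 + 0.6·5.6 = 6.36
Equity: 0.4·7.4 + 0.6·6.2 = 6.68
Highest Hurwicz score = 7.06 → Balanced.

Balanced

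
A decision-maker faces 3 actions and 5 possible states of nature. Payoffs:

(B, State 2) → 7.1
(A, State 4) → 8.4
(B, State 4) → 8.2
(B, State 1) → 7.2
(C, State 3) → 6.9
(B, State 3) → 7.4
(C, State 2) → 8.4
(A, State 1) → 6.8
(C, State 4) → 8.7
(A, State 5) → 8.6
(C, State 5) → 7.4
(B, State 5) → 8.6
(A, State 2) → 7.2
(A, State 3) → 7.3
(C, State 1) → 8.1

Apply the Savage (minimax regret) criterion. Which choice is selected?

Column bests: State 1=8.1, State 2=8.4, State 3=7.4, State 4=8.7, State 5=8.6.
A regrets: 1.3, 1.2, 0.1, 0.3, 0.0 → max 1.3
B regrets: 0.9, 1.3, 0.0, 0.5, 0.0 → max 1.3
C regrets: 0.0, 0.0, 0.5, 0.0, 1.2 → max 1.2
Smallest max regret = 1.2 → C.

C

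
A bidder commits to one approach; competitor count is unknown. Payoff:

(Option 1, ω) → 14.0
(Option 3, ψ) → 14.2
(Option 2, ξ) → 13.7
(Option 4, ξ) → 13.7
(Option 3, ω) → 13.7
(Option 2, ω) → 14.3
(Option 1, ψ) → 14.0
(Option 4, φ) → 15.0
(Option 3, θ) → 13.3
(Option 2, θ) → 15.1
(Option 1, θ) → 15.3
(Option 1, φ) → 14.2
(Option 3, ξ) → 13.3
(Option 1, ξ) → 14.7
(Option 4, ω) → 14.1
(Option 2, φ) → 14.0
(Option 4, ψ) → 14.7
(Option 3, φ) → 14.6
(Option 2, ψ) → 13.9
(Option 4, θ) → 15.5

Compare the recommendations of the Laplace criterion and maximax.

Row averages: Option 1=14.44, Option 2=14.2, Option 3=13.82, Option 4=14.6
Highest average = 14.6 → Option 4.
Row maxima: Option 1=15.3, Option 2=15.1, Option 3=14.6, Option 4=15.5
Best best-case = 15.5 → Option 4.

laplace → Option 4; maximax → Option 4 (agree)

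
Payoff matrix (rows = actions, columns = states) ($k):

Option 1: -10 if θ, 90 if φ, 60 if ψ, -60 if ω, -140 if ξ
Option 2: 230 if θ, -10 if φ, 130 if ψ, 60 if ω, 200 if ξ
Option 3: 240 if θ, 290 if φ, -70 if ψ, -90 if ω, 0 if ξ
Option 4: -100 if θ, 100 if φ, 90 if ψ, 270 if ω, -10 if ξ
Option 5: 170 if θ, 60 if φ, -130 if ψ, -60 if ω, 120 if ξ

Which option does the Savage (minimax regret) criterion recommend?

Column bests: θ=240, φ=290, ψ=130, ω=270, ξ=200.
Option 1 regrets: 250, 200, 70, 330, 340 → max 340
Option 2 regrets: 10, 300, 0, 210, 0 → max 300
Option 3 regrets: 0, 0, 200, 360, 200 → max 360
Option 4 regrets: 340, 190, 40, 0, 210 → max 340
Option 5 regrets: 70, 230, 260, 330, 80 → max 330
Smallest max regret = 300 → Option 2.

Option 2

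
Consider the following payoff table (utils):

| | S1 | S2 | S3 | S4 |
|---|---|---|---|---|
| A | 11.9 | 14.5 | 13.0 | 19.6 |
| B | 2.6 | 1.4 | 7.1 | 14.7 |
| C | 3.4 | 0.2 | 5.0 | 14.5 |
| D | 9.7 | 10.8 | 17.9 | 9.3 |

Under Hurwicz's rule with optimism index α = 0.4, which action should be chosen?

A

A: 0.4·19.6 + 0.6·11.9 = 14.98
B: 0.4·14.7 + 0.6·1.4 = 6.72
C: 0.4·14.5 + 0.6·0.2 = 5.92
D: 0.4·17.9 + 0.6·9.3 = 12.74
Highest Hurwicz score = 14.98 → A.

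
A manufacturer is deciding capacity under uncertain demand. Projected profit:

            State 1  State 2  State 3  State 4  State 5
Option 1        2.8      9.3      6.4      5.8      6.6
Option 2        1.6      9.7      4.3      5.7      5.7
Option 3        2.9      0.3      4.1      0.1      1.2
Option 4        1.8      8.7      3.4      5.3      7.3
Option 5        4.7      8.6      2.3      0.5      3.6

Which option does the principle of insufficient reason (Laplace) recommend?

Row averages: Option 1=6.18, Option 2=5.4, Option 3=1.72, Option 4=5.3, Option 5=3.94
Highest average = 6.18 → Option 1.

Option 1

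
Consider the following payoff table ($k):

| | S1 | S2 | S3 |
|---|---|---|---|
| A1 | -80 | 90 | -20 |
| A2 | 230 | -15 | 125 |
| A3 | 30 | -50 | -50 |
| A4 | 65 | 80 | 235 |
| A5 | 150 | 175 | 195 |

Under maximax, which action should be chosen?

A4

Row maxima: A1=90, A2=230, A3=30, A4=235, A5=195
Best best-case = 235 → A4.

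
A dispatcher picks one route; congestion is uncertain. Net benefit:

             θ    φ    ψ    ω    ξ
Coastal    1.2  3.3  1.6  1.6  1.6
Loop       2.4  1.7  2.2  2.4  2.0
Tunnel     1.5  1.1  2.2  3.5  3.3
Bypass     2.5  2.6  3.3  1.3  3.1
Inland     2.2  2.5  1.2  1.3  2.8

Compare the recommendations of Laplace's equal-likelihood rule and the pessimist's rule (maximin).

laplace → Bypass; maximin → Loop (disagree)

Row averages: Coastal=1.86, Loop=2.14, Tunnel=2.32, Bypass=2.56, Inland=2
Highest average = 2.56 → Bypass.
Row minima: Coastal=1.2, Loop=1.7, Tunnel=1.1, Bypass=1.3, Inland=1.2
Best worst-case = 1.7 → Loop.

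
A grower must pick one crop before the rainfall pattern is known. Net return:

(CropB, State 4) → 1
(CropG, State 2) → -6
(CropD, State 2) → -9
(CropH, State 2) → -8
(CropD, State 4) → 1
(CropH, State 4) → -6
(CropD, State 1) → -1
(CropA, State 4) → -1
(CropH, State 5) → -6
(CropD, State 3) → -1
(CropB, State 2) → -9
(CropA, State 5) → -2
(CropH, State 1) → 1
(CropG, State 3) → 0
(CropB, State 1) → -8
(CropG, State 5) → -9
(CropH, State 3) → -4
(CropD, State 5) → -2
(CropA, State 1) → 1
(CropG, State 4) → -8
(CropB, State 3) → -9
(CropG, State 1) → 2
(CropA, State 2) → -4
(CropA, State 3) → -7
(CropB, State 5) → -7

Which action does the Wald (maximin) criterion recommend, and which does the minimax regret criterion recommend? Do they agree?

maximin → CropA; minimax regret → CropD (disagree)

Row minima: CropD=-9, CropG=-9, CropB=-9, CropH=-8, CropA=-7
Best worst-case = -7 → CropA.
Column bests: State 1=2, State 2=-4, State 3=0, State 4=1, State 5=-2.
CropD regrets: 3, 5, 1, 0, 0 → max 5
CropG regrets: 0, 2, 0, 9, 7 → max 9
CropB regrets: 10, 5, 9, 0, 5 → max 10
CropH regrets: 1, 4, 4, 7, 4 → max 7
CropA regrets: 1, 0, 7, 2, 0 → max 7
Smallest max regret = 5 → CropD.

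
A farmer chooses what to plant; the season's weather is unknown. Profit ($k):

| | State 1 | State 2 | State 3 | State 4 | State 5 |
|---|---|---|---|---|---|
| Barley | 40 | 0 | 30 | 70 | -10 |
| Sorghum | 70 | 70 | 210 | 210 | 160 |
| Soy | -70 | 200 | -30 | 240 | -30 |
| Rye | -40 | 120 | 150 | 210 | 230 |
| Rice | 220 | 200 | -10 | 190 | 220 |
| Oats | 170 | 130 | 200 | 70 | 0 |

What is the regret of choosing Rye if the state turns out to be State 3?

Best payoff under State 3 is 210.
Regret = 210 − 150 = 60.

60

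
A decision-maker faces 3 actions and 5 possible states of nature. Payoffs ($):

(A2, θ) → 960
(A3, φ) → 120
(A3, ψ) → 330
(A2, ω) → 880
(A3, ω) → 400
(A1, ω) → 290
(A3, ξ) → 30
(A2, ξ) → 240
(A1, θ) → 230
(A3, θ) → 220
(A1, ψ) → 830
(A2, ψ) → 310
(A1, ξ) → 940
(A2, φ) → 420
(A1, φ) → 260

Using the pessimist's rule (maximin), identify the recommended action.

A2

Row minima: A1=230, A2=240, A3=30
Best worst-case = 240 → A2.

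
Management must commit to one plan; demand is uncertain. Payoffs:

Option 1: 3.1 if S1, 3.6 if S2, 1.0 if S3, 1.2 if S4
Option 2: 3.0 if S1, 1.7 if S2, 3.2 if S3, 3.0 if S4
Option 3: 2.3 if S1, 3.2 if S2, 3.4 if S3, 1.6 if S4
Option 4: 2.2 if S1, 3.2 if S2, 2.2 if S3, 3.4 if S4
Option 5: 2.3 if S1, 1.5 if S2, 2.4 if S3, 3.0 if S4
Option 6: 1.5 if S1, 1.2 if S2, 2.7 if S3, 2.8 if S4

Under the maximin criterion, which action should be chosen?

Option 4

Row minima: Option 1=1.0, Option 2=1.7, Option 3=1.6, Option 4=2.2, Option 5=1.5, Option 6=1.2
Best worst-case = 2.2 → Option 4.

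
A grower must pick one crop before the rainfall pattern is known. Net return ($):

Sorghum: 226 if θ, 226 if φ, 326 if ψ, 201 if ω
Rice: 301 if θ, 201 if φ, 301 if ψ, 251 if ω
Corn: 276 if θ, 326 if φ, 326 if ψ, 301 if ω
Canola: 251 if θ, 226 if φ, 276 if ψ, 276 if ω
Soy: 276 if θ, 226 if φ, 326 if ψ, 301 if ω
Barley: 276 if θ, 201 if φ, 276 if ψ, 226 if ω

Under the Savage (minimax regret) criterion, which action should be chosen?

Column bests: θ=301, φ=326, ψ=326, ω=301.
Sorghum regrets: 75, 100, 0, 100 → max 100
Rice regrets: 0, 125, 25, 50 → max 125
Corn regrets: 25, 0, 0, 0 → max 25
Canola regrets: 50, 100, 50, 25 → max 100
Soy regrets: 25, 100, 0, 0 → max 100
Barley regrets: 25, 125, 50, 75 → max 125
Smallest max regret = 25 → Corn.

Corn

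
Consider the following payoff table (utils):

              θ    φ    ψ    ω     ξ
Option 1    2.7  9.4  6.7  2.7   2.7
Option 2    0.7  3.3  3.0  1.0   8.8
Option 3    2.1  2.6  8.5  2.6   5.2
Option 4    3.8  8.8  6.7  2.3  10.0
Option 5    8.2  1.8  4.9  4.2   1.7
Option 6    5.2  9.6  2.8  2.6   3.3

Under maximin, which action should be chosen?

Option 1

Row minima: Option 1=2.7, Option 2=0.7, Option 3=2.1, Option 4=2.3, Option 5=1.7, Option 6=2.6
Best worst-case = 2.7 → Option 1.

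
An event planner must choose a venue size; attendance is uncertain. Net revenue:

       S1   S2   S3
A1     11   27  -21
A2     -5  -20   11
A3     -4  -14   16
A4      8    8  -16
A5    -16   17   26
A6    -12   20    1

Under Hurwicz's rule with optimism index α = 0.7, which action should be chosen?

A1: 0.7·27 + 0.3·(-21) = 12.6
A2: 0.7·11 + 0.3·(-20) = 1.7
A3: 0.7·16 + 0.3·(-14) = 7
A4: 0.7·8 + 0.3·(-16) = 0.8
A5: 0.7·26 + 0.3·(-16) = 13.4
A6: 0.7·20 + 0.3·(-12) = 10.4
Highest Hurwicz score = 13.4 → A5.

A5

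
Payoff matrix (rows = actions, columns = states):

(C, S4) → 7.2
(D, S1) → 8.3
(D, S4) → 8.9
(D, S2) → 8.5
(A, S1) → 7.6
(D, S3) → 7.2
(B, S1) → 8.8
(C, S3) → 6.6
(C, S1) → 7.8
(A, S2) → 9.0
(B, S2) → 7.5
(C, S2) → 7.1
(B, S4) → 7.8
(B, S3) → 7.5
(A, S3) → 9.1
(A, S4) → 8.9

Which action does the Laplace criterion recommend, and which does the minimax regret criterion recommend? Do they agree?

laplace → A; minimax regret → A (agree)

Row averages: A=8.65, B=7.9, C=7.175, D=8.225
Highest average = 8.65 → A.
Column bests: S1=8.8, S2=9.0, S3=9.1, S4=8.9.
A regrets: 1.2, 0.0, 0.0, 0.0 → max 1.2
B regrets: 0.0, 1.5, 1.6, 1.1 → max 1.6
C regrets: 1.0, 1.9, 2.5, 1.7 → max 2.5
D regrets: 0.5, 0.5, 1.9, 0.0 → max 1.9
Smallest max regret = 1.2 → A.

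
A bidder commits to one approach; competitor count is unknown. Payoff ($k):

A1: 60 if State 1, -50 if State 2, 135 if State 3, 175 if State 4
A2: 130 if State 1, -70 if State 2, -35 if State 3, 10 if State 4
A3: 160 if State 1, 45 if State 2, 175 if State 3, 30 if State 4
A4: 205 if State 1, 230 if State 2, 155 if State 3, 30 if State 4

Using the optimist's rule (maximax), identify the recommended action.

A4

Row maxima: A1=175, A2=130, A3=175, A4=230
Best best-case = 230 → A4.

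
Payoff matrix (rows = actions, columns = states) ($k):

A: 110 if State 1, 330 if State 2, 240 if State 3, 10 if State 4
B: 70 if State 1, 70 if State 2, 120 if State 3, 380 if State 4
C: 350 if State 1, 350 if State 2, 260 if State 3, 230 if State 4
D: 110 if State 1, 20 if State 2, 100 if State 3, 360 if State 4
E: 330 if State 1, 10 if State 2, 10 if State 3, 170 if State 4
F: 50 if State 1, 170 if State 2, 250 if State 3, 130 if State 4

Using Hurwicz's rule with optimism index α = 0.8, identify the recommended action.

C

A: 0.8·330 + 0.2·10 = 266
B: 0.8·380 + 0.2·70 = 318
C: 0.8·350 + 0.2·230 = 326
D: 0.8·360 + 0.2·20 = 292
E: 0.8·330 + 0.2·10 = 266
F: 0.8·250 + 0.2·50 = 210
Highest Hurwicz score = 326 → C.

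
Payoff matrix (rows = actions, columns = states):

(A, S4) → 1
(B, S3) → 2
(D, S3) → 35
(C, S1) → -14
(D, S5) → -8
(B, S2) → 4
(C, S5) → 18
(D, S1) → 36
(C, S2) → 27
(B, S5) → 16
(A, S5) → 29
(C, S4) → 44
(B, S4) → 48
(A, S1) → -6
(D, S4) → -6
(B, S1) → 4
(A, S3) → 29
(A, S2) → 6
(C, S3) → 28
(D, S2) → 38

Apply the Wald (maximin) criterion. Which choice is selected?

Row minima: A=-6, B=2, C=-14, D=-8
Best worst-case = 2 → B.

B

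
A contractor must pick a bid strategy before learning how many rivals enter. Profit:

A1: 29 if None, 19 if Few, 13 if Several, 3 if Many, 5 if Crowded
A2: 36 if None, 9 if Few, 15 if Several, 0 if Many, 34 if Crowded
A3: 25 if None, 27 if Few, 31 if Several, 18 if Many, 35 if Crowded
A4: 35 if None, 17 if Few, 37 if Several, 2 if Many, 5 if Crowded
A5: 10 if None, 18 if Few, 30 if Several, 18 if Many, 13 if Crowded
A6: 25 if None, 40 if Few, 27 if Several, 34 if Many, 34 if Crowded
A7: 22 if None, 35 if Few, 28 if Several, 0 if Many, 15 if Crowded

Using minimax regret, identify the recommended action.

Column bests: None=36, Few=40, Several=37, Many=34, Crowded=35.
A1 regrets: 7, 21, 24, 31, 30 → max 31
A2 regrets: 0, 31, 22, 34, 1 → max 34
A3 regrets: 11, 13, 6, 16, 0 → max 16
A4 regrets: 1, 23, 0, 32, 30 → max 32
A5 regrets: 26, 22, 7, 16, 22 → max 26
A6 regrets: 11, 0, 10, 0, 1 → max 11
A7 regrets: 14, 5, 9, 34, 20 → max 34
Smallest max regret = 11 → A6.

A6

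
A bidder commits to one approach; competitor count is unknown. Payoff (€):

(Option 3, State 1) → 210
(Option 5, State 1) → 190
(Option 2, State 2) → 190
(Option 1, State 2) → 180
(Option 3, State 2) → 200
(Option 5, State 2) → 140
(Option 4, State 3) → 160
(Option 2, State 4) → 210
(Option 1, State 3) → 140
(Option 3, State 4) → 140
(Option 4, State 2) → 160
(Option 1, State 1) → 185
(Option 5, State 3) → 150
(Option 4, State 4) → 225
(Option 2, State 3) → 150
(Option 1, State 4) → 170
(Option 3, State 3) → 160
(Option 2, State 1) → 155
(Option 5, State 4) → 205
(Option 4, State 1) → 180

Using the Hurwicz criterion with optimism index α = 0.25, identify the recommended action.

Option 4

Option 1: 0.25·185 + 0.75·140 = 151.25
Option 2: 0.25·210 + 0.75·150 = 165
Option 3: 0.25·210 + 0.75·140 = 157.5
Option 4: 0.25·225 + 0.75·160 = 176.25
Option 5: 0.25·205 + 0.75·140 = 156.25
Highest Hurwicz score = 176.25 → Option 4.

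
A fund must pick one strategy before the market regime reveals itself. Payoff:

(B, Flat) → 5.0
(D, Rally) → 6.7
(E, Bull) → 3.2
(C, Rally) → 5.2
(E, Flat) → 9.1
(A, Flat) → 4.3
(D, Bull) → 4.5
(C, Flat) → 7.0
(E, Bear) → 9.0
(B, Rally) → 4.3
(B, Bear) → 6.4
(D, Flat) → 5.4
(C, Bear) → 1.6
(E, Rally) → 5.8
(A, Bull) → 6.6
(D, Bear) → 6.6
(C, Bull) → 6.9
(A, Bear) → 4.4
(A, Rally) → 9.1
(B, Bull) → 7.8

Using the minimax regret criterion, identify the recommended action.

Column bests: Bear=9.0, Flat=9.1, Bull=7.8, Rally=9.1.
A regrets: 4.6, 4.8, 1.2, 0.0 → max 4.8
B regrets: 2.6, 4.1, 0.0, 4.8 → max 4.8
C regrets: 7.4, 2.1, 0.9, 3.9 → max 7.4
D regrets: 2.4, 3.7, 3.3, 2.4 → max 3.7
E regrets: 0.0, 0.0, 4.6, 3.3 → max 4.6
Smallest max regret = 3.7 → D.

D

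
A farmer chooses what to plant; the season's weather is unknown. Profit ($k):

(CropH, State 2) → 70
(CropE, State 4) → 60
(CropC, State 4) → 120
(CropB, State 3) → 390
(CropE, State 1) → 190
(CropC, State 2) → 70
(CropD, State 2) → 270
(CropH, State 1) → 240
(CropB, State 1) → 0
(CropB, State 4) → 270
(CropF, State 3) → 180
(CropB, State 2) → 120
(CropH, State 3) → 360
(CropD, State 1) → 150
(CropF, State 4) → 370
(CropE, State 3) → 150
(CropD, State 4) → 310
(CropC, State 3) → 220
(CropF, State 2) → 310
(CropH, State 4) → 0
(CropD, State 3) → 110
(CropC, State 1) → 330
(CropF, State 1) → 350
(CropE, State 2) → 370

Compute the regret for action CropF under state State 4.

Best payoff under State 4 is 370.
Regret = 370 − 370 = 0.

0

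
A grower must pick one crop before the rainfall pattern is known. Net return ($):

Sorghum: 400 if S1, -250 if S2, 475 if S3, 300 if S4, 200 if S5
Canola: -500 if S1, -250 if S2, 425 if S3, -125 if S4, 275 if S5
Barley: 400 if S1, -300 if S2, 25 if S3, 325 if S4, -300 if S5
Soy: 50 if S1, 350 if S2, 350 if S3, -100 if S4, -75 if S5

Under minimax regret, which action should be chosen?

Column bests: S1=400, S2=350, S3=475, S4=325, S5=275.
Sorghum regrets: 0, 600, 0, 25, 75 → max 600
Canola regrets: 900, 600, 50, 450, 0 → max 900
Barley regrets: 0, 650, 450, 0, 575 → max 650
Soy regrets: 350, 0, 125, 425, 350 → max 425
Smallest max regret = 425 → Soy.

Soy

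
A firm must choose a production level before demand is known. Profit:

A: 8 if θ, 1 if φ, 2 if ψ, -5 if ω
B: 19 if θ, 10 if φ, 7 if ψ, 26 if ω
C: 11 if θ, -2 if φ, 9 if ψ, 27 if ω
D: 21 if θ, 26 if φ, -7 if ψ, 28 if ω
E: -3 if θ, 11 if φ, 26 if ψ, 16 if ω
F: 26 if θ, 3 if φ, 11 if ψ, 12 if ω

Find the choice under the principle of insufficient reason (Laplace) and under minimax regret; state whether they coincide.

laplace → D; minimax regret → B (disagree)

Row averages: A=1.5, B=15.5, C=11.25, D=17, E=12.5, F=13
Highest average = 17 → D.
Column bests: θ=26, φ=26, ψ=26, ω=28.
A regrets: 18, 25, 24, 33 → max 33
B regrets: 7, 16, 19, 2 → max 19
C regrets: 15, 28, 17, 1 → max 28
D regrets: 5, 0, 33, 0 → max 33
E regrets: 29, 15, 0, 12 → max 29
F regrets: 0, 23, 15, 16 → max 23
Smallest max regret = 19 → B.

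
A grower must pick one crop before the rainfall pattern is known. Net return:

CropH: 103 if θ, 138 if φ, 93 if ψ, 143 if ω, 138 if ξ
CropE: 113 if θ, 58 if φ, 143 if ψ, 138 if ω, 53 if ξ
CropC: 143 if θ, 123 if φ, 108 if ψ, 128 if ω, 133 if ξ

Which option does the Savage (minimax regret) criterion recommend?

Column bests: θ=143, φ=138, ψ=143, ω=143, ξ=138.
CropH regrets: 40, 0, 50, 0, 0 → max 50
CropE regrets: 30, 80, 0, 5, 85 → max 85
CropC regrets: 0, 15, 35, 15, 5 → max 35
Smallest max regret = 35 → CropC.

CropC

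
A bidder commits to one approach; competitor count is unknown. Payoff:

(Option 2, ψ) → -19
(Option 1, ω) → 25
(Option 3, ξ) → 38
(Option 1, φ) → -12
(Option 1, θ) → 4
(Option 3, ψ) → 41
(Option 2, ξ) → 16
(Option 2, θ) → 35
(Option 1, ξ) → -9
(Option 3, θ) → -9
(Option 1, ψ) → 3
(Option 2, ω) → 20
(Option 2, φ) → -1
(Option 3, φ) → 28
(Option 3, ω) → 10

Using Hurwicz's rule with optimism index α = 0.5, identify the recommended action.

Option 1: 0.5·25 + 0.5·(-12) = 6.5
Option 2: 0.5·35 + 0.5·(-19) = 8
Option 3: 0.5·41 + 0.5·(-9) = 16
Highest Hurwicz score = 16 → Option 3.

Option 3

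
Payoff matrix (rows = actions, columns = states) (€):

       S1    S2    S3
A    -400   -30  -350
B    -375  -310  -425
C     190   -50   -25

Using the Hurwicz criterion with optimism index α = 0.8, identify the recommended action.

C

A: 0.8·(-30) + 0.2·(-400) = -104
B: 0.8·(-310) + 0.2·(-425) = -333
C: 0.8·190 + 0.2·(-50) = 142
Highest Hurwicz score = 142 → C.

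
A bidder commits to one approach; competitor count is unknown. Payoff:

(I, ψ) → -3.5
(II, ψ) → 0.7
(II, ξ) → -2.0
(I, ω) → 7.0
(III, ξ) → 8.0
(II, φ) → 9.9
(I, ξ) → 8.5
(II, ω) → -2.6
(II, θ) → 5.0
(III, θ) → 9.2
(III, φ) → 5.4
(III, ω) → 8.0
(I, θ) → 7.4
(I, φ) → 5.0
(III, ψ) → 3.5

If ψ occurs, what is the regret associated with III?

0.0

Best payoff under ψ is 3.5.
Regret = 3.5 − 3.5 = 0.0.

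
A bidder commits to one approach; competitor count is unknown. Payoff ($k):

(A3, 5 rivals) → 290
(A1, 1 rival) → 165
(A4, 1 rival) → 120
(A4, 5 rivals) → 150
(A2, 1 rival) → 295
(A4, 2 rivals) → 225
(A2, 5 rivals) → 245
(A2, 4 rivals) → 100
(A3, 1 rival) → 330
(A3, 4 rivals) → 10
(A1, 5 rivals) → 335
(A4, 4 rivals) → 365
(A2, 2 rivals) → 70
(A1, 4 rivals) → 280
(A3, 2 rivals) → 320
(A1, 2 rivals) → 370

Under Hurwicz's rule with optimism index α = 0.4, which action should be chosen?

A1

A1: 0.4·370 + 0.6·165 = 247
A2: 0.4·295 + 0.6·70 = 160
A3: 0.4·330 + 0.6·10 = 138
A4: 0.4·365 + 0.6·120 = 218
Highest Hurwicz score = 247 → A1.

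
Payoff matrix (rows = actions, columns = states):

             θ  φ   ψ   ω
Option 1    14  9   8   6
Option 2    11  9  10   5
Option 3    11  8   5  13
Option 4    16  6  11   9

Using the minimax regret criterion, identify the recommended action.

Column bests: θ=16, φ=9, ψ=11, ω=13.
Option 1 regrets: 2, 0, 3, 7 → max 7
Option 2 regrets: 5, 0, 1, 8 → max 8
Option 3 regrets: 5, 1, 6, 0 → max 6
Option 4 regrets: 0, 3, 0, 4 → max 4
Smallest max regret = 4 → Option 4.

Option 4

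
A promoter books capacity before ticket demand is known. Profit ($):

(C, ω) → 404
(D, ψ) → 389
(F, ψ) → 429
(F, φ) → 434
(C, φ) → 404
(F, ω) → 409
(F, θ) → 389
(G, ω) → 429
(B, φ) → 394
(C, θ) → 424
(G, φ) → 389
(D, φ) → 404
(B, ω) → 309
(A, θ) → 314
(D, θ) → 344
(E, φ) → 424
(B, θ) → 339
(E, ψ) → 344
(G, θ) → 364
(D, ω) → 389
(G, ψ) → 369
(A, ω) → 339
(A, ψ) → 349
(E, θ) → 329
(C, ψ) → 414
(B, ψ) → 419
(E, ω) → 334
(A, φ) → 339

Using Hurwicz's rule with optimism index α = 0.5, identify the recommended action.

C

A: 0.5·349 + 0.5·314 = 331.5
B: 0.5·419 + 0.5·309 = 364
C: 0.5·424 + 0.5·404 = 414
D: 0.5·404 + 0.5·344 = 374
E: 0.5·424 + 0.5·329 = 376.5
F: 0.5·434 + 0.5·389 = 411.5
G: 0.5·429 + 0.5·364 = 396.5
Highest Hurwicz score = 414 → C.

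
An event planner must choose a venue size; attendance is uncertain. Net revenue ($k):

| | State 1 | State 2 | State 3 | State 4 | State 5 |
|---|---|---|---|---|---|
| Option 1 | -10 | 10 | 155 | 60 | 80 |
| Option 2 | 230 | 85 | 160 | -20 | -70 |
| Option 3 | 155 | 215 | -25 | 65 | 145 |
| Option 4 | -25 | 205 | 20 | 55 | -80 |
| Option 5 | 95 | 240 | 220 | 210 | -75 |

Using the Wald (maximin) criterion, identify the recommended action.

Option 1

Row minima: Option 1=-10, Option 2=-70, Option 3=-25, Option 4=-80, Option 5=-75
Best worst-case = -10 → Option 1.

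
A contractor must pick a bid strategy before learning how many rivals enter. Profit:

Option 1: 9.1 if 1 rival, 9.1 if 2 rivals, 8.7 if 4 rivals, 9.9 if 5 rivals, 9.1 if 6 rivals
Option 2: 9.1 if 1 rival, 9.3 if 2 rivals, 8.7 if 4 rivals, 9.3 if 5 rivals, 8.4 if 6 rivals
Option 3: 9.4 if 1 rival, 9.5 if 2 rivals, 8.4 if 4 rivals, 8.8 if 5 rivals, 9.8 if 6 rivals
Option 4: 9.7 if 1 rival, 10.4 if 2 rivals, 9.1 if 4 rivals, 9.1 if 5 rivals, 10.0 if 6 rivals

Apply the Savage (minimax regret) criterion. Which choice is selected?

Option 4

Column bests: 1 rival=9.7, 2 rivals=10.4, 4 rivals=9.1, 5 rivals=9.9, 6 rivals=10.0.
Option 1 regrets: 0.6, 1.3, 0.4, 0.0, 0.9 → max 1.3
Option 2 regrets: 0.6, 1.1, 0.4, 0.6, 1.6 → max 1.6
Option 3 regrets: 0.3, 0.9, 0.7, 1.1, 0.2 → max 1.1
Option 4 regrets: 0.0, 0.0, 0.0, 0.8, 0.0 → max 0.8
Smallest max regret = 0.8 → Option 4.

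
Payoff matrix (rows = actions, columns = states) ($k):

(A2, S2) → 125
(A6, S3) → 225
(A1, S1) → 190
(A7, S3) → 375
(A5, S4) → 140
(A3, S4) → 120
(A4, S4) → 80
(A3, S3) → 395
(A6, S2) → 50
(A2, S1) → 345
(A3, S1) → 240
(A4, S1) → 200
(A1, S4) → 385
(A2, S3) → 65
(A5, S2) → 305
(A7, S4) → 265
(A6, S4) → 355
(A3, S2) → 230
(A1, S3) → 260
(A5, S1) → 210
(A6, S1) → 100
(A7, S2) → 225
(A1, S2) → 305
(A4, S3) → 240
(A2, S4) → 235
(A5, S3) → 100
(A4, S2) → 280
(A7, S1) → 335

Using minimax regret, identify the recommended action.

A7

Column bests: S1=345, S2=305, S3=395, S4=385.
A1 regrets: 155, 0, 135, 0 → max 155
A2 regrets: 0, 180, 330, 150 → max 330
A3 regrets: 105, 75, 0, 265 → max 265
A4 regrets: 145, 25, 155, 305 → max 305
A5 regrets: 135, 0, 295, 245 → max 295
A6 regrets: 245, 255, 170, 30 → max 255
A7 regrets: 10, 80, 20, 120 → max 120
Smallest max regret = 120 → A7.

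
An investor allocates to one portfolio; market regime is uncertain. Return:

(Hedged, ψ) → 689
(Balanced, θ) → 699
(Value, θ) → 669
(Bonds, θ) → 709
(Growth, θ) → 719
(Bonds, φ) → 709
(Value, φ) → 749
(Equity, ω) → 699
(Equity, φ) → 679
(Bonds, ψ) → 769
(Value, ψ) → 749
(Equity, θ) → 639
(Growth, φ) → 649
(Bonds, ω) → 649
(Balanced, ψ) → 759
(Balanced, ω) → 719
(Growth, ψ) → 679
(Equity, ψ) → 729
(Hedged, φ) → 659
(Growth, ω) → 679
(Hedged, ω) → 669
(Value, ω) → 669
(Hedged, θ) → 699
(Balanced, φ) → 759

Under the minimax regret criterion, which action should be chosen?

Column bests: θ=719, φ=759, ψ=769, ω=719.
Bonds regrets: 10, 50, 0, 70 → max 70
Balanced regrets: 20, 0, 10, 0 → max 20
Hedged regrets: 20, 100, 80, 50 → max 100
Value regrets: 50, 10, 20, 50 → max 50
Growth regrets: 0, 110, 90, 40 → max 110
Equity regrets: 80, 80, 40, 20 → max 80
Smallest max regret = 20 → Balanced.

Balanced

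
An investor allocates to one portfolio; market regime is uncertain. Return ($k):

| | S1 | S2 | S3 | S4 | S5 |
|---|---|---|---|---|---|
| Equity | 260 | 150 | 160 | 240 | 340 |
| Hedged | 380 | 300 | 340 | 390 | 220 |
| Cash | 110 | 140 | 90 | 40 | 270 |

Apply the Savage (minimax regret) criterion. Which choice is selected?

Column bests: S1=380, S2=300, S3=340, S4=390, S5=340.
Equity regrets: 120, 150, 180, 150, 0 → max 180
Hedged regrets: 0, 0, 0, 0, 120 → max 120
Cash regrets: 270, 160, 250, 350, 70 → max 350
Smallest max regret = 120 → Hedged.

Hedged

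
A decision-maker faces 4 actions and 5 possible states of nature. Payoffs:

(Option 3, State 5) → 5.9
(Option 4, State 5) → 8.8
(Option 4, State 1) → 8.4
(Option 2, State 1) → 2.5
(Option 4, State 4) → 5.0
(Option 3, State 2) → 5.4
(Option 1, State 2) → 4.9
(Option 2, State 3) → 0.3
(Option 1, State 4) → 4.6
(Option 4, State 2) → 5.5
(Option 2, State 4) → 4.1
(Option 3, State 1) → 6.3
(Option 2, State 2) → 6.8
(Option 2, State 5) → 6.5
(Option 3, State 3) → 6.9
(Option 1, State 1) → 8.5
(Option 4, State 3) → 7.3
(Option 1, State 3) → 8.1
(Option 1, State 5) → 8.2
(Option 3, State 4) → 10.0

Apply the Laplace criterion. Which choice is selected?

Option 4

Row averages: Option 1=6.86, Option 2=4.04, Option 3=6.9, Option 4=7
Highest average = 7 → Option 4.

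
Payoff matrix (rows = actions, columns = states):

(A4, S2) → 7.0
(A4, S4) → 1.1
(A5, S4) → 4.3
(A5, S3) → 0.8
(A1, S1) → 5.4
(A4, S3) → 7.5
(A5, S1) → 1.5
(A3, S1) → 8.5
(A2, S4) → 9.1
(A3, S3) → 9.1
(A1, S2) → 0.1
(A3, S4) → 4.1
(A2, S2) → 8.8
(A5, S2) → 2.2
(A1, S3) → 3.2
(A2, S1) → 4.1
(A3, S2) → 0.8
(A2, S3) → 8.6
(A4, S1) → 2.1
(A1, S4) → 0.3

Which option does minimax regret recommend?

A2

Column bests: S1=8.5, S2=8.8, S3=9.1, S4=9.1.
A1 regrets: 3.1, 8.7, 5.9, 8.8 → max 8.8
A2 regrets: 4.4, 0.0, 0.5, 0.0 → max 4.4
A3 regrets: 0.0, 8.0, 0.0, 5.0 → max 8.0
A4 regrets: 6.4, 1.8, 1.6, 8.0 → max 8.0
A5 regrets: 7.0, 6.6, 8.3, 4.8 → max 8.3
Smallest max regret = 4.4 → A2.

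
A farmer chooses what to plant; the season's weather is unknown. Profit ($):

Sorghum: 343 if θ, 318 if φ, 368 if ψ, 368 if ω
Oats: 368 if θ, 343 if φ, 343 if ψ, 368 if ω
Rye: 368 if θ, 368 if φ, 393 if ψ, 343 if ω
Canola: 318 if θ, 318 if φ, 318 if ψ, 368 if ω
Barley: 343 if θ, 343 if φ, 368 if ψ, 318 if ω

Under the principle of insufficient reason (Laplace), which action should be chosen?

Row averages: Sorghum=349.25, Oats=355.5, Rye=368, Canola=330.5, Barley=343
Highest average = 368 → Rye.

Rye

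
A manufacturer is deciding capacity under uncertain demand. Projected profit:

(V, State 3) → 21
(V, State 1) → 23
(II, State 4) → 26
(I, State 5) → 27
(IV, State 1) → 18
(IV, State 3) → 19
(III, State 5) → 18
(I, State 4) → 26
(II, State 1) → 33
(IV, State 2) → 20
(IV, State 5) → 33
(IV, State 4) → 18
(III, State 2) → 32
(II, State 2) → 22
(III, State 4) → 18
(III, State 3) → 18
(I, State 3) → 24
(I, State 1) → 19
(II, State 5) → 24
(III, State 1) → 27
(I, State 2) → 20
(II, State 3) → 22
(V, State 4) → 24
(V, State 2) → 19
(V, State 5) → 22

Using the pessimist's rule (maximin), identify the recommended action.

II

Row minima: I=19, II=22, III=18, IV=18, V=19
Best worst-case = 22 → II.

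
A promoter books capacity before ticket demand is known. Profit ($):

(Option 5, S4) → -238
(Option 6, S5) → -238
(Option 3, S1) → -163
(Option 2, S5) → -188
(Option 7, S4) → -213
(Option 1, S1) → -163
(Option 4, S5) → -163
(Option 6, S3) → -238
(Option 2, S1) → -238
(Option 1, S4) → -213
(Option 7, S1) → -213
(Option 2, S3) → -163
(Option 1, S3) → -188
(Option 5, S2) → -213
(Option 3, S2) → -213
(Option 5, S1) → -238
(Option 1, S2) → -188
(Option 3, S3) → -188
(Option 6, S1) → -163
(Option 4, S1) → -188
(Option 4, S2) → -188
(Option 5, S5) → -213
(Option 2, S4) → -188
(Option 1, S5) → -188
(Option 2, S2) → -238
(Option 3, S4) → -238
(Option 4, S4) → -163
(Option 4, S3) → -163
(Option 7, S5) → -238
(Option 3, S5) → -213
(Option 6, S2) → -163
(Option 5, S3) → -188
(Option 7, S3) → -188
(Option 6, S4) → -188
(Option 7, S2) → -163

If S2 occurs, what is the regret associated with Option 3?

Best payoff under S2 is -163.
Regret = -163 − (-213) = 50.

50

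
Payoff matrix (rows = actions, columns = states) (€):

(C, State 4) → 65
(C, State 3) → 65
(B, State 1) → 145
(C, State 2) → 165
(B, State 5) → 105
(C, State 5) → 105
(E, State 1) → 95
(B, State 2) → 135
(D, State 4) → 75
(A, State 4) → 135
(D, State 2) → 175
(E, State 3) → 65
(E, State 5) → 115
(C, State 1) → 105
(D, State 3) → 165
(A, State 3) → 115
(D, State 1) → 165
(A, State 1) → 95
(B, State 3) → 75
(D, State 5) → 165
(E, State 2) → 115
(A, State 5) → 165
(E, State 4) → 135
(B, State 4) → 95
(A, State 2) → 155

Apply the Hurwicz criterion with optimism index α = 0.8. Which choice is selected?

A: 0.8·165 + 0.2·95 = 151
B: 0.8·145 + 0.2·75 = 131
C: 0.8·165 + 0.2·65 = 145
D: 0.8·175 + 0.2·75 = 155
E: 0.8·135 + 0.2·65 = 121
Highest Hurwicz score = 155 → D.

D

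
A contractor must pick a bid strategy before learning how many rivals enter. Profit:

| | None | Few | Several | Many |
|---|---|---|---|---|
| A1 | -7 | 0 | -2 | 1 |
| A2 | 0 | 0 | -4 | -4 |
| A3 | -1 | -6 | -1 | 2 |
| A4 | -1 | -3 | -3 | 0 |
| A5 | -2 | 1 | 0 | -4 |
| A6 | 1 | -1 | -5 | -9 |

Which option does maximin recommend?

Row minima: A1=-7, A2=-4, A3=-6, A4=-3, A5=-4, A6=-9
Best worst-case = -3 → A4.

A4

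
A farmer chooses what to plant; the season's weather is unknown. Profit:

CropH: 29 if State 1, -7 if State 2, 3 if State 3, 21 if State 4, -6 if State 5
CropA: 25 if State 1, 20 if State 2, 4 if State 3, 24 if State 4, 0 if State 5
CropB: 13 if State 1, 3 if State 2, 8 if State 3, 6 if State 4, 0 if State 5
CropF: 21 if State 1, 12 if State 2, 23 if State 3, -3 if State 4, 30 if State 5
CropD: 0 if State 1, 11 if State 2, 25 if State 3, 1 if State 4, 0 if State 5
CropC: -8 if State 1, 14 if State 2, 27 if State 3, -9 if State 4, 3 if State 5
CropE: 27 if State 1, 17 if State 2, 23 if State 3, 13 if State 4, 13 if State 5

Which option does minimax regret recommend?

Column bests: State 1=29, State 2=20, State 3=27, State 4=24, State 5=30.
CropH regrets: 0, 27, 24, 3, 36 → max 36
CropA regrets: 4, 0, 23, 0, 30 → max 30
CropB regrets: 16, 17, 19, 18, 30 → max 30
CropF regrets: 8, 8, 4, 27, 0 → max 27
CropD regrets: 29, 9, 2, 23, 30 → max 30
CropC regrets: 37, 6, 0, 33, 27 → max 37
CropE regrets: 2, 3, 4, 11, 17 → max 17
Smallest max regret = 17 → CropE.

CropE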